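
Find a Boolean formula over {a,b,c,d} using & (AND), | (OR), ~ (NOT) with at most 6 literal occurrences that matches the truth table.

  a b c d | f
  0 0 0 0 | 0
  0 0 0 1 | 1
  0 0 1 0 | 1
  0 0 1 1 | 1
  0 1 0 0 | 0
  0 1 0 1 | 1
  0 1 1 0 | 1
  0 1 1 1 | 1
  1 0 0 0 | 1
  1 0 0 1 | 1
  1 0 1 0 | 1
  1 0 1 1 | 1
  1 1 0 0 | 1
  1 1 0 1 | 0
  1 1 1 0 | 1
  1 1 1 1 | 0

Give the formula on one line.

((~b | (~d | ~a)) & ((d | c) | a))

  ~b = 1111000011110000
  ~d = 1010101010101010
  ~a = 1111111100000000
  (~d | ~a) = 1111111110101010
  (~b | (~d | ~a)) = 1111111111111010
  (d | c) = 0111011101110111
  ((d | c) | a) = 0111011111111111
  ((~b | (~d | ~a)) & ((d | c) | a)) = 0111011111111010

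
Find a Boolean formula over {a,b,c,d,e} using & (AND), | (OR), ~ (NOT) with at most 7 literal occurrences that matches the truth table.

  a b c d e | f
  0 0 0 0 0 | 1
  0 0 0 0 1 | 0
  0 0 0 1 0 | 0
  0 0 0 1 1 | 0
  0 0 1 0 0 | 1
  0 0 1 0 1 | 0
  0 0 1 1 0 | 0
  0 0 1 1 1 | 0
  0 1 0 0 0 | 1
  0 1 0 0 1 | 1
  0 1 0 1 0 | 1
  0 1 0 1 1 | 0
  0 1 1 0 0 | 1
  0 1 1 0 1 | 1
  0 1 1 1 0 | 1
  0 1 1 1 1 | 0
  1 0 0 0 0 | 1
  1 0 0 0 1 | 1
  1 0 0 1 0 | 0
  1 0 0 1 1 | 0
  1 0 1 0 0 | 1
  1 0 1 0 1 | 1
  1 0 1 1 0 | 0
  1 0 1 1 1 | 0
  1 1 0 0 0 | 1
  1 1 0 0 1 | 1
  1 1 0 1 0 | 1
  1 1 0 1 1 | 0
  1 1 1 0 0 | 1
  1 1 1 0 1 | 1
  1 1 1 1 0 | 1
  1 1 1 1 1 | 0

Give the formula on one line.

  ~e = 10101010101010101010101010101010
  (~e | b) = 10101010111111111010101011111111
  ((~e | b) | a) = 10101010111111111111111111111111
  (b & ~e) = 00000000101010100000000010101010
  ~d = 11001100110011001100110011001100
  ((b & ~e) | ~d) = 11001100111011101100110011101110
  (((~e | b) | a) & ((b & ~e) | ~d)) = 10001000111011101100110011101110

(((~e | b) | a) & ((b & ~e) | ~d))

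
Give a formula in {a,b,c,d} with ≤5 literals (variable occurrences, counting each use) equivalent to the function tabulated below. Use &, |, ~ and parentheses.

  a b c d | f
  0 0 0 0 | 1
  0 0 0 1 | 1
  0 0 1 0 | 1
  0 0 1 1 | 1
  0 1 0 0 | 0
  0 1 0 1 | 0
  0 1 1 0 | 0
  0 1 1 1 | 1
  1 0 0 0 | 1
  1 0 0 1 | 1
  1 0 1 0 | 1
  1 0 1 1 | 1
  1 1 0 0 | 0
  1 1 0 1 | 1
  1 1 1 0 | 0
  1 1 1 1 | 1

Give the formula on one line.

((~b | d) & (a | (~b | c)))

  ~b = 1111000011110000
  (~b | d) = 1111010111110101
  (~b | c) = 1111001111110011
  (a | (~b | c)) = 1111001111111111
  ((~b | d) & (a | (~b | c))) = 1111000111110101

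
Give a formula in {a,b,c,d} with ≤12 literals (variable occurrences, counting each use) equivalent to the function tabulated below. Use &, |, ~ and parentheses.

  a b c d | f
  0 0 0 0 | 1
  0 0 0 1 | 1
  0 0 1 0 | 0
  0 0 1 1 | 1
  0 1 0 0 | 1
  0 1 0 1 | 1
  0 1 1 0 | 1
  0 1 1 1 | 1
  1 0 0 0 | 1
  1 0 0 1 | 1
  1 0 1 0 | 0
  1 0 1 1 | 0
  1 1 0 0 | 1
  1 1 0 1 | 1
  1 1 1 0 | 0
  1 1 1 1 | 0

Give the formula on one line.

  ~a = 1111111100000000
  (b & ~a) = 0000111100000000
  ~c = 1100110011001100
  ((b & ~a) | ~c) = 1100111111001100
  ~b = 1111000011110000
  (~b & ~a) = 1111000000000000
  (~a & b) = 0000111100000000
  ((~b & ~a) | (~a & b)) = 1111111100000000
  (((~b & ~a) | (~a & b)) & c) = 0011001100000000
  (d & (((~b & ~a) | (~a & b)) & c)) = 0001000100000000
  (((b & ~a) | ~c) | (d & (((~b & ~a) | (~a & b)) & c))) = 1101111111001100

(((b & ~a) | ~c) | (d & (((~b & ~a) | (~a & b)) & c)))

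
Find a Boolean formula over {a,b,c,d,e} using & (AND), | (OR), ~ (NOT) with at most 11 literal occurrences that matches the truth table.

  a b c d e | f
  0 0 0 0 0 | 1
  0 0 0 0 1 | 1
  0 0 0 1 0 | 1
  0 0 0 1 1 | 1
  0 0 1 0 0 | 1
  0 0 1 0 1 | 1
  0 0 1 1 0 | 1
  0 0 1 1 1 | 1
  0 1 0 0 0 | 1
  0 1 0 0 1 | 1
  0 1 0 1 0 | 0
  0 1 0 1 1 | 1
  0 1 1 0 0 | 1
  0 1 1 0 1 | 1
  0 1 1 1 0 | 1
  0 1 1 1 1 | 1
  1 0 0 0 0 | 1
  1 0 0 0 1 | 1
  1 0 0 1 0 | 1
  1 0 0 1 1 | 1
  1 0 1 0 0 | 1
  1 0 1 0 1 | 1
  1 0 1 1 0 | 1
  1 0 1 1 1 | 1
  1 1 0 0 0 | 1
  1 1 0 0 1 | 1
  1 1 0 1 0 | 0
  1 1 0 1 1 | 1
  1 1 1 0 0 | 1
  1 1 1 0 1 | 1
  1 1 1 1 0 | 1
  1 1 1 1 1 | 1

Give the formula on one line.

  ~d = 11001100110011001100110011001100
  ~b = 11111111000000001111111100000000
  (~b & e) = 01010101000000000101010100000000
  (~d | (~b & e)) = 11011101110011001101110111001100
  ~c = 11110000111100001111000011110000
  ((~d | (~b & e)) & ~c) = 11010000110000001101000011000000
  (b & ((~d | (~b & e)) & ~c)) = 00000000110000000000000011000000
  (c | ~b) = 11111111000011111111111100001111
  (e | (c | ~b)) = 11111111010111111111111101011111
  ((b & ((~d | (~b & e)) & ~c)) | (e | (c | ~b))) = 11111111110111111111111111011111

((b & ((~d | (~b & e)) & ~c)) | (e | (c | ~b)))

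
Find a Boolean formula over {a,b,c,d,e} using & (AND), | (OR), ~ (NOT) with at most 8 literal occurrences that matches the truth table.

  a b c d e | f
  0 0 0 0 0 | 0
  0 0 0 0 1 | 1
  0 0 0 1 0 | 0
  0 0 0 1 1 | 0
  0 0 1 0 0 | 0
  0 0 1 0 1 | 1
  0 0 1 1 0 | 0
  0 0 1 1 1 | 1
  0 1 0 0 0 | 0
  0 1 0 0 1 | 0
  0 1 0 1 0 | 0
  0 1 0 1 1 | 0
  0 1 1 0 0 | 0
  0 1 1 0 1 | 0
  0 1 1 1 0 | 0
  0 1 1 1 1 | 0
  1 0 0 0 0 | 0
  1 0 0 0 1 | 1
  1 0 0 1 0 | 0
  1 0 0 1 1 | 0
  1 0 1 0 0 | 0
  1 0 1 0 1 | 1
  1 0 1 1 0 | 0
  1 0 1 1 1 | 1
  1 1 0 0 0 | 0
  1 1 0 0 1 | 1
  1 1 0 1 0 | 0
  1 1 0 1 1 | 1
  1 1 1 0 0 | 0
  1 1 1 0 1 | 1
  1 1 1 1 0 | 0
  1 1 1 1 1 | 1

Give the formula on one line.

((e & ((b | c) | ((b & d) | ~d))) & (a | ~b))

  (b | c) = 00001111111111110000111111111111
  (b & d) = 00000000001100110000000000110011
  ~d = 11001100110011001100110011001100
  ((b & d) | ~d) = 11001100111111111100110011111111
  ((b | c) | ((b & d) | ~d)) = 11001111111111111100111111111111
  (e & ((b | c) | ((b & d) | ~d))) = 01000101010101010100010101010101
  ~b = 11111111000000001111111100000000
  (a | ~b) = 11111111000000001111111111111111
  ((e & ((b | c) | ((b & d) | ~d))) & (a | ~b)) = 01000101000000000100010101010101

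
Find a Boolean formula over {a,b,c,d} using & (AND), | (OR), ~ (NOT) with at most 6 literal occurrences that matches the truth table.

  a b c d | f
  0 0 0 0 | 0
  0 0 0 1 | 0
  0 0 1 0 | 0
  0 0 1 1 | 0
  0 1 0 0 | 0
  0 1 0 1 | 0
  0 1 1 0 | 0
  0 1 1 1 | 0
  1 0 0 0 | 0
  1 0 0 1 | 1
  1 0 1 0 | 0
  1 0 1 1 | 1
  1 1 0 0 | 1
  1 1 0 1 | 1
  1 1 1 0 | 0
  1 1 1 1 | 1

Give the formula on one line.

  ~c = 1100110011001100
  ~b = 1111000011110000
  (~c | ~b) = 1111110011111100
  (b & (~c | ~b)) = 0000110000001100
  (d | (b & (~c | ~b))) = 0101110101011101
  (a & (d | (b & (~c | ~b)))) = 0000000001011101

(a & (d | (b & (~c | ~b))))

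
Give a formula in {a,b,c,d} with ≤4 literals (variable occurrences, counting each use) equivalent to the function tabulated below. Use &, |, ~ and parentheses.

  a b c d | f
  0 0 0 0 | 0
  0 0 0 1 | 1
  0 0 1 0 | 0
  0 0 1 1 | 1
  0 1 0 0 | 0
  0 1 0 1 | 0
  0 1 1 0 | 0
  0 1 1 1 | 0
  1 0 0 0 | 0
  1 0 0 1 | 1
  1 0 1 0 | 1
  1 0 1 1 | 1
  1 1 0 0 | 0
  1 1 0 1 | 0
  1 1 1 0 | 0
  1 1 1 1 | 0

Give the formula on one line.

  (a & c) = 0000000000110011
  (d | (a & c)) = 0101010101110111
  ~b = 1111000011110000
  ((d | (a & c)) & ~b) = 0101000001110000

((d | (a & c)) & ~b)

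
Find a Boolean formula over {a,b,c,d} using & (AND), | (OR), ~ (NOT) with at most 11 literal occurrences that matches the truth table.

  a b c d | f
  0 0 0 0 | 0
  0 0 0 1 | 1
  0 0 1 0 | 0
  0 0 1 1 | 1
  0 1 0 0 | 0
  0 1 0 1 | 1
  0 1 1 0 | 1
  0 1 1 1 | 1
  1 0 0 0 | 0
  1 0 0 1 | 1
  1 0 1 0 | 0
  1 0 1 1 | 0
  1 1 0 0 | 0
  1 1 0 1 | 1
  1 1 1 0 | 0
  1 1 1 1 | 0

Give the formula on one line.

  (d | c) = 0111011101110111
  ~c = 1100110011001100
  ~a = 1111111100000000
  (b & ~a) = 0000111100000000
  (~c | (b & ~a)) = 1100111111001100
  (c | ~a) = 1111111100110011
  (d & (c | ~a)) = 0101010100010001
  ((d & (c | ~a)) & ~a) = 0101010100000000
  ((~c | (b & ~a)) | ((d & (c | ~a)) & ~a)) = 1101111111001100
  ((d | c) & ((~c | (b & ~a)) | ((d & (c | ~a)) & ~a))) = 0101011101000100

((d | c) & ((~c | (b & ~a)) | ((d & (c | ~a)) & ~a)))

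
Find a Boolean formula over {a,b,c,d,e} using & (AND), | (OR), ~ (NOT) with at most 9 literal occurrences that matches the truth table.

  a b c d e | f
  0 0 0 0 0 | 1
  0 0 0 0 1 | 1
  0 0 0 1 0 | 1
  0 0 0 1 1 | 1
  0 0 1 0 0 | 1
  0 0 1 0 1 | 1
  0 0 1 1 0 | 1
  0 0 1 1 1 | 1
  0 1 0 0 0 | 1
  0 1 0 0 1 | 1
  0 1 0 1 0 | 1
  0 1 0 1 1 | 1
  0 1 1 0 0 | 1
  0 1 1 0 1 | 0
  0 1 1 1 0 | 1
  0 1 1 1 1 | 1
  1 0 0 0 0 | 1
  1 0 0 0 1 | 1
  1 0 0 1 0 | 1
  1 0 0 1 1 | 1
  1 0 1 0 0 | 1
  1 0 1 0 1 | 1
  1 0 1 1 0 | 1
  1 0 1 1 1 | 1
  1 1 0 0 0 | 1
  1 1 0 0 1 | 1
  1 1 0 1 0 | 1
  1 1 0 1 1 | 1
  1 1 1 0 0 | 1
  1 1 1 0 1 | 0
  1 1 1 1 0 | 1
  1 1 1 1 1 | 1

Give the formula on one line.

  ~c = 11110000111100001111000011110000
  (d | b) = 00110011111111110011001111111111
  (~c & (d | b)) = 00110000111100000011000011110000
  ~b = 11111111000000001111111100000000
  (~b | d) = 11111111001100111111111100110011
  ((~c & (d | b)) | (~b | d)) = 11111111111100111111111111110011
  ~d = 11001100110011001100110011001100
  (b | ~d) = 11001100111111111100110011111111
  ~e = 10101010101010101010101010101010
  ((b | ~d) & ~e) = 10001000101010101000100010101010
  (((~c & (d | b)) | (~b | d)) | ((b | ~d) & ~e)) = 11111111111110111111111111111011

(((~c & (d | b)) | (~b | d)) | ((b | ~d) & ~e))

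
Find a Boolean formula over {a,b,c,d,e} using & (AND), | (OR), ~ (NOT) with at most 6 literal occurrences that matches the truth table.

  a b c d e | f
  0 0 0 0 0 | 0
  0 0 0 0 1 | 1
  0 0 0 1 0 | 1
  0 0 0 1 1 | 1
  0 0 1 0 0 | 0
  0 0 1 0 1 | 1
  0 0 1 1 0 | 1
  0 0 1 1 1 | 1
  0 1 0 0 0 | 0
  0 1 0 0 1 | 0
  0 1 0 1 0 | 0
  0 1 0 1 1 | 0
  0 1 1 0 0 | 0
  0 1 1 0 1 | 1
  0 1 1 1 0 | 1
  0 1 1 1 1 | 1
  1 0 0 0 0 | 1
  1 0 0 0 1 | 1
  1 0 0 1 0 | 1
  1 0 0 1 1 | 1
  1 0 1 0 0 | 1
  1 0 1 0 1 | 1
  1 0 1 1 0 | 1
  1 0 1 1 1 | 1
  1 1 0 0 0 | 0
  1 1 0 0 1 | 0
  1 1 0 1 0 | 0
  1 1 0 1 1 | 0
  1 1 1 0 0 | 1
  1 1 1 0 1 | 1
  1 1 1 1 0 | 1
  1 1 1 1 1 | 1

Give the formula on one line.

  ~b = 11111111000000001111111100000000
  (c | ~b) = 11111111000011111111111100001111
  (a | d) = 00110011001100111111111111111111
  (e | (a | d)) = 01110111011101111111111111111111
  ((c | ~b) & (e | (a | d))) = 01110111000001111111111100001111

((c | ~b) & (e | (a | d)))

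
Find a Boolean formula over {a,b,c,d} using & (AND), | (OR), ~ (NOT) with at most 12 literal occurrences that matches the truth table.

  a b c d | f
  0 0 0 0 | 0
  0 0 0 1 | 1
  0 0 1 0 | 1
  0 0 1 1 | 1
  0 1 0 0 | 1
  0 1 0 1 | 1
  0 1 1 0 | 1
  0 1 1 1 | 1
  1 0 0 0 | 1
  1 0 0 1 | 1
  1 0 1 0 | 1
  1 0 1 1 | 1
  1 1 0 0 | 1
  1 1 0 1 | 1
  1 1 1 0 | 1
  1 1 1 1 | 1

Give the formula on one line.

(((((d & c) | (~d & a)) | d) | c) | ((c | b) | a))

  (d & c) = 0001000100010001
  ~d = 1010101010101010
  (~d & a) = 0000000010101010
  ((d & c) | (~d & a)) = 0001000110111011
  (((d & c) | (~d & a)) | d) = 0101010111111111
  ((((d & c) | (~d & a)) | d) | c) = 0111011111111111
  (c | b) = 0011111100111111
  ((c | b) | a) = 0011111111111111
  (((((d & c) | (~d & a)) | d) | c) | ((c | b) | a)) = 0111111111111111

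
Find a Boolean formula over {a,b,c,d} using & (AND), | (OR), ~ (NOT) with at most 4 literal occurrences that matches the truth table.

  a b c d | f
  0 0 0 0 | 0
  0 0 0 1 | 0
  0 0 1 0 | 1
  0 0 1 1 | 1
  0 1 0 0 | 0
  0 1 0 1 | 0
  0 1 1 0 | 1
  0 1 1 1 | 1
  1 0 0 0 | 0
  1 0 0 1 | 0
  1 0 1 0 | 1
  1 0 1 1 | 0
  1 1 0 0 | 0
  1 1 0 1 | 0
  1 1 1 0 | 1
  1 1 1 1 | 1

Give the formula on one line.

((b | (~a | ~d)) & c)

  ~a = 1111111100000000
  ~d = 1010101010101010
  (~a | ~d) = 1111111110101010
  (b | (~a | ~d)) = 1111111110101111
  ((b | (~a | ~d)) & c) = 0011001100100011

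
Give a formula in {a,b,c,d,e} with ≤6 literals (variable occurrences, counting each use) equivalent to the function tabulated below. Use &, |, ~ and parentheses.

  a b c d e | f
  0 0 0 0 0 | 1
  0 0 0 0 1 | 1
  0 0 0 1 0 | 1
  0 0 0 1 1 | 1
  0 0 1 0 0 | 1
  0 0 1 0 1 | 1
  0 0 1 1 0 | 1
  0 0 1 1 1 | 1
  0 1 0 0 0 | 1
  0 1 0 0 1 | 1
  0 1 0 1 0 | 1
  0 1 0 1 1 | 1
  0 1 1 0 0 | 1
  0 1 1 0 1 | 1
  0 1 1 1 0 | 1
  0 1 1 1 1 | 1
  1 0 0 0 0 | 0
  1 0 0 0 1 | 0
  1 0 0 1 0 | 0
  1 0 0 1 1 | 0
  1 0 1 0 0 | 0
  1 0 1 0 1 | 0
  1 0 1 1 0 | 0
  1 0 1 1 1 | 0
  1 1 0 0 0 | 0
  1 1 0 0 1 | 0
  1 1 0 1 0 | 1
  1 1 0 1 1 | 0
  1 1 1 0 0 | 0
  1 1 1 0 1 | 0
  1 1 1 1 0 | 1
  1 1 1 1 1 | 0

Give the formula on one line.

  ~a = 11111111111111110000000000000000
  ~e = 10101010101010101010101010101010
  (d & ~e) = 00100010001000100010001000100010
  ((d & ~e) & b) = 00000000001000100000000000100010
  (~a | ((d & ~e) & b)) = 11111111111111110000000000100010

(~a | ((d & ~e) & b))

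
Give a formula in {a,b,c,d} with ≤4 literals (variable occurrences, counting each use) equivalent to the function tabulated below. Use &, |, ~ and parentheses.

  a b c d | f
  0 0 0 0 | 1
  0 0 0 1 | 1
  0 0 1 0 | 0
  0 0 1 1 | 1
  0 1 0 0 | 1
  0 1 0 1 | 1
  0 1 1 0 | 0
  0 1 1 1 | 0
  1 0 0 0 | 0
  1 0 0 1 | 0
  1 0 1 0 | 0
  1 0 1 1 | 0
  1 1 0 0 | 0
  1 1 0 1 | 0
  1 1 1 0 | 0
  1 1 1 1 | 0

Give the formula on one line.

  ~c = 1100110011001100
  ~b = 1111000011110000
  (d & ~b) = 0101000001010000
  (~c | (d & ~b)) = 1101110011011100
  ~a = 1111111100000000
  ((~c | (d & ~b)) & ~a) = 1101110000000000

((~c | (d & ~b)) & ~a)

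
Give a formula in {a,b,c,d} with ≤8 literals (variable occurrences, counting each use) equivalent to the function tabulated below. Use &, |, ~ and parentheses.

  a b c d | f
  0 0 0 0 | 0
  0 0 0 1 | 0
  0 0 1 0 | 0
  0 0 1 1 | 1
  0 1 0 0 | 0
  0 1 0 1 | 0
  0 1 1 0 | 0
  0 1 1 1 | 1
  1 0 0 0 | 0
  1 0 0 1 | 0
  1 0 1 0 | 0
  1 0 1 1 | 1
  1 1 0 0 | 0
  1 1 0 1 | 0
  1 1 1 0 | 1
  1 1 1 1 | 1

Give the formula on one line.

  ~c = 1100110011001100
  (~c | b) = 1100111111001111
  ~b = 1111000011110000
  (d & c) = 0001000100010001
  (~b & (d & c)) = 0001000000010000
  (a | (~b & (d & c))) = 0001000011111111
  ((~c | b) & (a | (~b & (d & c)))) = 0000000011001111
  (d | ((~c | b) & (a | (~b & (d & c))))) = 0101010111011111
  (c & (d | ((~c | b) & (a | (~b & (d & c)))))) = 0001000100010011

(c & (d | ((~c | b) & (a | (~b & (d & c))))))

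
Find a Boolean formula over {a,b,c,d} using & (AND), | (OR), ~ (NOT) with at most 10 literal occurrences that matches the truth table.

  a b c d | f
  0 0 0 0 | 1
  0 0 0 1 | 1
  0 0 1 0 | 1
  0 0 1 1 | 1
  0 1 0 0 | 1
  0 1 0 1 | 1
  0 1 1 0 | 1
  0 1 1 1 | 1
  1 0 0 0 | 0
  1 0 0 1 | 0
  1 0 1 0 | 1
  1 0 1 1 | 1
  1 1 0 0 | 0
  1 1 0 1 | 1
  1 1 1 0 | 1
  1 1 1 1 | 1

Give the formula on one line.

  (d | c) = 0111011101110111
  ((d | c) & a) = 0000000001110111
  (b | c) = 0011111100111111
  (((d | c) & a) & (b | c)) = 0000000000110111
  (b & d) = 0000010100000101
  (a & (b & d)) = 0000000000000101
  ~a = 1111111100000000
  ((a & (b & d)) | ~a) = 1111111100000101
  ((((d | c) & a) & (b | c)) | ((a & (b & d)) | ~a)) = 1111111100110111

((((d | c) & a) & (b | c)) | ((a & (b & d)) | ~a))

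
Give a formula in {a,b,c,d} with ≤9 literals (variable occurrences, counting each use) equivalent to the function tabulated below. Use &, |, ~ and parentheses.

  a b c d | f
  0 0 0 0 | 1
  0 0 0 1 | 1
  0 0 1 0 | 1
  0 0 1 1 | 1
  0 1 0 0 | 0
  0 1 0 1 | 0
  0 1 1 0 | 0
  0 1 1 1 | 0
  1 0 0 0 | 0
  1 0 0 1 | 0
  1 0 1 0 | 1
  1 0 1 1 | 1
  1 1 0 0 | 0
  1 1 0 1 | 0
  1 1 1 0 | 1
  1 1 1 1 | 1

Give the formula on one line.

((~b & ((~d | (c | ~b)) & ~a)) | (a & (~a | c)))

  ~b = 1111000011110000
  ~d = 1010101010101010
  (c | ~b) = 1111001111110011
  (~d | (c | ~b)) = 1111101111111011
  ~a = 1111111100000000
  ((~d | (c | ~b)) & ~a) = 1111101100000000
  (~b & ((~d | (c | ~b)) & ~a)) = 1111000000000000
  (~a | c) = 1111111100110011
  (a & (~a | c)) = 0000000000110011
  ((~b & ((~d | (c | ~b)) & ~a)) | (a & (~a | c))) = 1111000000110011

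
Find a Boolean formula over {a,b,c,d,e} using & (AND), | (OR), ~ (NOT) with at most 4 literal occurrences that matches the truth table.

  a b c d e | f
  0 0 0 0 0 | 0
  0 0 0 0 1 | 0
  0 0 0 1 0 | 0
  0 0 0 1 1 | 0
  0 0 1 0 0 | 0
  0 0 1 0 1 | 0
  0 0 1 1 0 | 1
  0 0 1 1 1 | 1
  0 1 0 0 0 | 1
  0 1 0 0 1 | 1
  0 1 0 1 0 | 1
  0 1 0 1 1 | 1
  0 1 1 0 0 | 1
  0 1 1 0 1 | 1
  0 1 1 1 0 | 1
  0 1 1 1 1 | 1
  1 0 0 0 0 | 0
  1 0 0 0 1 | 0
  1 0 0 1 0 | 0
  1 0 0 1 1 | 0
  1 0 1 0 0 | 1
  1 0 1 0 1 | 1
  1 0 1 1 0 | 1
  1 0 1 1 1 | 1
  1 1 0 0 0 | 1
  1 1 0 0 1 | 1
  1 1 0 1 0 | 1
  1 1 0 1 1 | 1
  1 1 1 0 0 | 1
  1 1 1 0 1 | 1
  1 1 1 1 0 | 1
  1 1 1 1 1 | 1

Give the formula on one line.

  (d | a) = 00110011001100111111111111111111
  (c & (d | a)) = 00000011000000110000111100001111
  (b | (c & (d | a))) = 00000011111111110000111111111111

(b | (c & (d | a)))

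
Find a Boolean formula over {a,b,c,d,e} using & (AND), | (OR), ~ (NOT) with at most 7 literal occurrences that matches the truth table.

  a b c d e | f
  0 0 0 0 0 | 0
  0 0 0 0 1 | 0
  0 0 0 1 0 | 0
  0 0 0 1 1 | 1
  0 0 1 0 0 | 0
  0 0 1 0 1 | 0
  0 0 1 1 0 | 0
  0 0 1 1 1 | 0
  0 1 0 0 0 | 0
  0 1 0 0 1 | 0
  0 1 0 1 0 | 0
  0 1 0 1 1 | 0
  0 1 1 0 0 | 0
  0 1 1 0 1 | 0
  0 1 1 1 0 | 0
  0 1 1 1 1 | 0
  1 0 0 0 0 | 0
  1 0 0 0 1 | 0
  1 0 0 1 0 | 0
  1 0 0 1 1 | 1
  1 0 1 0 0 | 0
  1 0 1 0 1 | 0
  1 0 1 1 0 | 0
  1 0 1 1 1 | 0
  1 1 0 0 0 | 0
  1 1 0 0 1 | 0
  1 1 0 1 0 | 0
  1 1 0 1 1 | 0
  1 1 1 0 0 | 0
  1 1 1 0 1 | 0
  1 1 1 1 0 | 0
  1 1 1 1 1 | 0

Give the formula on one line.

((d & ~c) & (~b & (~d | e)))

  ~c = 11110000111100001111000011110000
  (d & ~c) = 00110000001100000011000000110000
  ~b = 11111111000000001111111100000000
  ~d = 11001100110011001100110011001100
  (~d | e) = 11011101110111011101110111011101
  (~b & (~d | e)) = 11011101000000001101110100000000
  ((d & ~c) & (~b & (~d | e))) = 00010000000000000001000000000000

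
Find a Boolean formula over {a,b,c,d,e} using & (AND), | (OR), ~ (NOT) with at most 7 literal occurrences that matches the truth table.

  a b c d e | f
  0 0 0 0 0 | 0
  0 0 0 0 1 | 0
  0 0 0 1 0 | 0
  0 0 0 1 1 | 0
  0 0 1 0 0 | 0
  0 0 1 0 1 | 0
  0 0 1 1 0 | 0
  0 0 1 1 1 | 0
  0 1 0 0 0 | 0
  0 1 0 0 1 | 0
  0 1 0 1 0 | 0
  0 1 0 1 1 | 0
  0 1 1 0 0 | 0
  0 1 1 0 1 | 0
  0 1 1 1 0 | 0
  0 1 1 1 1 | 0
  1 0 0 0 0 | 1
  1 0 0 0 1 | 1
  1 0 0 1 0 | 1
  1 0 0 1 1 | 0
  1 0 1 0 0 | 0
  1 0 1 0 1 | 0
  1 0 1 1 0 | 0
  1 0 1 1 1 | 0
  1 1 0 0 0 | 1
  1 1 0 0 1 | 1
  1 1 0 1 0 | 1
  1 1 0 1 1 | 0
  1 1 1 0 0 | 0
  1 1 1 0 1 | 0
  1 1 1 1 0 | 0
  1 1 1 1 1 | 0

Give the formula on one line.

((a & ~c) & (~e | ~d))

  ~c = 11110000111100001111000011110000
  (a & ~c) = 00000000000000001111000011110000
  ~e = 10101010101010101010101010101010
  ~d = 11001100110011001100110011001100
  (~e | ~d) = 11101110111011101110111011101110
  ((a & ~c) & (~e | ~d)) = 00000000000000001110000011100000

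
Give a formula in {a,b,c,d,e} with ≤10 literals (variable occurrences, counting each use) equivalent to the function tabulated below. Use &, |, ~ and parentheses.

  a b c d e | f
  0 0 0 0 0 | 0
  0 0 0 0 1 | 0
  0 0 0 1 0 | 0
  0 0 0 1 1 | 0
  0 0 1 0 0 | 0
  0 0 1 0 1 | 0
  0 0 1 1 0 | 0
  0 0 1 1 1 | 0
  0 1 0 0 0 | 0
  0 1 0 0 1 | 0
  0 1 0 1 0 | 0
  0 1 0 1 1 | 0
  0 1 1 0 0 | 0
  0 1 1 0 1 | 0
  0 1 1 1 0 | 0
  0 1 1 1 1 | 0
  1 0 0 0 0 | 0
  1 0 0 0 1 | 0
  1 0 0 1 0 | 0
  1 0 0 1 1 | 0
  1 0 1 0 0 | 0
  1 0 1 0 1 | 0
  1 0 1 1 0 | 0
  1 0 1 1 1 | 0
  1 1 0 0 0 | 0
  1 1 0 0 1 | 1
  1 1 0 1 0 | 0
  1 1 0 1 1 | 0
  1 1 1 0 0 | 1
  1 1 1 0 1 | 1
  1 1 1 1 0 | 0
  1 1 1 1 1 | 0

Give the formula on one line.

(((a & b) & (e | c)) & (((a | ~b) & ~a) | ~d))

  (a & b) = 00000000000000000000000011111111
  (e | c) = 01011111010111110101111101011111
  ((a & b) & (e | c)) = 00000000000000000000000001011111
  ~b = 11111111000000001111111100000000
  (a | ~b) = 11111111000000001111111111111111
  ~a = 11111111111111110000000000000000
  ((a | ~b) & ~a) = 11111111000000000000000000000000
  ~d = 11001100110011001100110011001100
  (((a | ~b) & ~a) | ~d) = 11111111110011001100110011001100
  (((a & b) & (e | c)) & (((a | ~b) & ~a) | ~d)) = 00000000000000000000000001001100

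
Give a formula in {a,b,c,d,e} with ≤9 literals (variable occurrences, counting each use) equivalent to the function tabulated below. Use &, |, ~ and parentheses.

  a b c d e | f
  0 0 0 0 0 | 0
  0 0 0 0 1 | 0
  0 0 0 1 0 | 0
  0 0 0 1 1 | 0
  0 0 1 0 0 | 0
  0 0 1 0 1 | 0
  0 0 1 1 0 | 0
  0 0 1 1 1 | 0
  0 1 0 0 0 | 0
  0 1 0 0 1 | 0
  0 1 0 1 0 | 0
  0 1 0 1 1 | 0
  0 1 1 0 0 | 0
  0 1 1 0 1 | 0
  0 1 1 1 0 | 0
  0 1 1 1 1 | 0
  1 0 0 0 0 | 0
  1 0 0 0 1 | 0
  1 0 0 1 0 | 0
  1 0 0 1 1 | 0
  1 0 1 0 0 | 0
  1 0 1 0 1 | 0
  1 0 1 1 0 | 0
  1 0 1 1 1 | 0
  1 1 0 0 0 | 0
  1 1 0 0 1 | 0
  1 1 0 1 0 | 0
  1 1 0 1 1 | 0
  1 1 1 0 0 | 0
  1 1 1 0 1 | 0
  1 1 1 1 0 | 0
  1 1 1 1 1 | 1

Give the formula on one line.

  (e & b) = 00000000010101010000000001010101
  (d & (e & b)) = 00000000000100010000000000010001
  ~d = 11001100110011001100110011001100
  ~b = 11111111000000001111111100000000
  (c & a) = 00000000000000000000111100001111
  (~b | (c & a)) = 11111111000000001111111100001111
  ~a = 11111111111111110000000000000000
  (c | ~a) = 11111111111111110000111100001111
  ((~b | (c & a)) & (c | ~a)) = 11111111000000000000111100001111
  (~d | ((~b | (c & a)) & (c | ~a))) = 11111111110011001100111111001111
  ((d & (e & b)) & (~d | ((~b | (c & a)) & (c | ~a)))) = 00000000000000000000000000000001

((d & (e & b)) & (~d | ((~b | (c & a)) & (c | ~a))))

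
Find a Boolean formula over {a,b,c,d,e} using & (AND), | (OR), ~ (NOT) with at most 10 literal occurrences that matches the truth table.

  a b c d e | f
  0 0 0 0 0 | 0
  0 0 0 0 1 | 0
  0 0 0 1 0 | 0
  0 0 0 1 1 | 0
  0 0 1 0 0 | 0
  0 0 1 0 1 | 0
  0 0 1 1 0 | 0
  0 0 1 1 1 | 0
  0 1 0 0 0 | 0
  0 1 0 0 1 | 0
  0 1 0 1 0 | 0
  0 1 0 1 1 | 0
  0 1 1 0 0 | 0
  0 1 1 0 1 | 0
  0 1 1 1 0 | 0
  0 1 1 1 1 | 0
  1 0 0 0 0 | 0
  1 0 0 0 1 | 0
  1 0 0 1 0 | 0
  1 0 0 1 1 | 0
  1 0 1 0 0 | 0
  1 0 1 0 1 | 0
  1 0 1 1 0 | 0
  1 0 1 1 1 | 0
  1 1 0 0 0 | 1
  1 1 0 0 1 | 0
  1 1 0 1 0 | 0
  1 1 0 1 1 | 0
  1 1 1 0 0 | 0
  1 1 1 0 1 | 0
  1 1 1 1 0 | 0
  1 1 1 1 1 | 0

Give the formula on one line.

  ~e = 10101010101010101010101010101010
  (b & ~e) = 00000000101010100000000010101010
  ~d = 11001100110011001100110011001100
  (c | ~d) = 11001111110011111100111111001111
  (~e & (c | ~d)) = 10001010100010101000101010001010
  ((~e & (c | ~d)) & a) = 00000000000000001000101010001010
  ((b & ~e) & ((~e & (c | ~d)) & a)) = 00000000000000000000000010001010
  ~c = 11110000111100001111000011110000
  ~b = 11111111000000001111111100000000
  (~b | ~d) = 11111111110011001111111111001100
  (~c & (~b | ~d)) = 11110000110000001111000011000000
  (((b & ~e) & ((~e & (c | ~d)) & a)) & (~c & (~b | ~d))) = 00000000000000000000000010000000

(((b & ~e) & ((~e & (c | ~d)) & a)) & (~c & (~b | ~d)))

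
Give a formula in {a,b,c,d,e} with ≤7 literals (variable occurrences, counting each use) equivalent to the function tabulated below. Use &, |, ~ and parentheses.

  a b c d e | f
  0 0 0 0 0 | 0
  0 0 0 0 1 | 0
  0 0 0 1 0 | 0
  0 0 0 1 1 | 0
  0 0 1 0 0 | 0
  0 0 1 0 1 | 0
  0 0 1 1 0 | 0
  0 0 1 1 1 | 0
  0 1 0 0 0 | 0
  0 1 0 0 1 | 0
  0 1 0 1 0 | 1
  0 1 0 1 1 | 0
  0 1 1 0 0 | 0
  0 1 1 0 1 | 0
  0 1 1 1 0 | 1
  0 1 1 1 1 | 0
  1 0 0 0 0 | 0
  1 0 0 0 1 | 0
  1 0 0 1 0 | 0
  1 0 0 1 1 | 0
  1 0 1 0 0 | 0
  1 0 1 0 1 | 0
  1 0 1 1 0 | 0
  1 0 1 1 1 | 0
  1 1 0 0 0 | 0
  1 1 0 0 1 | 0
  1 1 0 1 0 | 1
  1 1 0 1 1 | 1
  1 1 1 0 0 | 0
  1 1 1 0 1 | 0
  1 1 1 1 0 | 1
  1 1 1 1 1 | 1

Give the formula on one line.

((d & b) & (a | ~e))

  (d & b) = 00000000001100110000000000110011
  ~e = 10101010101010101010101010101010
  (a | ~e) = 10101010101010101111111111111111
  ((d & b) & (a | ~e)) = 00000000001000100000000000110011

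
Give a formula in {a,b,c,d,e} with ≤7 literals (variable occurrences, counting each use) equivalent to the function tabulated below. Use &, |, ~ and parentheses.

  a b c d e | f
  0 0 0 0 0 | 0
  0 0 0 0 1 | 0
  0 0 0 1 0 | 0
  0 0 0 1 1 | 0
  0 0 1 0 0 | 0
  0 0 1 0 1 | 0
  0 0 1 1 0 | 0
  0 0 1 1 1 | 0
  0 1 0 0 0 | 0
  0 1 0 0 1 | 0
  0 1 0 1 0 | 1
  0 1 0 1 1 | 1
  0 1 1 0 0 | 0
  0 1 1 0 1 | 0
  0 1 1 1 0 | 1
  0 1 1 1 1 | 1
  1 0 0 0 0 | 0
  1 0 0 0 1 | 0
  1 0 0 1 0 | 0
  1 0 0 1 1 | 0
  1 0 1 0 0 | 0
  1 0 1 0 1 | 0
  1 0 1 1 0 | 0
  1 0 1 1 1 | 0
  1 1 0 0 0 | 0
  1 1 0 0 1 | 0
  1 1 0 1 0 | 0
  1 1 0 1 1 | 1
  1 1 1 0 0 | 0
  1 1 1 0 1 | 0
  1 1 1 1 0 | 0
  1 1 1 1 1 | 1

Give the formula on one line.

  ~a = 11111111111111110000000000000000
  (e | ~a) = 11111111111111110101010101010101
  ((e | ~a) & d) = 00110011001100110001000100010001
  (((e | ~a) & d) & b) = 00000000001100110000000000010001

(((e | ~a) & d) & b)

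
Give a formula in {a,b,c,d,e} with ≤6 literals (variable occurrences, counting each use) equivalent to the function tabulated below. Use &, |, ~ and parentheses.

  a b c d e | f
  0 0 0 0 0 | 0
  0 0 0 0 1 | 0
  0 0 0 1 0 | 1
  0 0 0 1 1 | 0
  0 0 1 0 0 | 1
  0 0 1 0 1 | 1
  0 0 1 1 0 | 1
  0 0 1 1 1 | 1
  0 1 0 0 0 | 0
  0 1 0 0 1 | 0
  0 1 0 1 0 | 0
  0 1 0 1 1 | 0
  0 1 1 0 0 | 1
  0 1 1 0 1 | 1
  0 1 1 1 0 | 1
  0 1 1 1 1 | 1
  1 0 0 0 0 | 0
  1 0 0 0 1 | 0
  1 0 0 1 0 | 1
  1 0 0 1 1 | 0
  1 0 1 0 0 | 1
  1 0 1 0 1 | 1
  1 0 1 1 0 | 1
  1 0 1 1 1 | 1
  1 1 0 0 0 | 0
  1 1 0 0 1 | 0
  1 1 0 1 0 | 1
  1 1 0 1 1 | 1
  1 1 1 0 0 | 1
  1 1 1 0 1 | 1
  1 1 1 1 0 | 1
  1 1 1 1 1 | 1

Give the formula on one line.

(((d & (b | ~e)) & (~b | a)) | c)

  ~e = 10101010101010101010101010101010
  (b | ~e) = 10101010111111111010101011111111
  (d & (b | ~e)) = 00100010001100110010001000110011
  ~b = 11111111000000001111111100000000
  (~b | a) = 11111111000000001111111111111111
  ((d & (b | ~e)) & (~b | a)) = 00100010000000000010001000110011
  (((d & (b | ~e)) & (~b | a)) | c) = 00101111000011110010111100111111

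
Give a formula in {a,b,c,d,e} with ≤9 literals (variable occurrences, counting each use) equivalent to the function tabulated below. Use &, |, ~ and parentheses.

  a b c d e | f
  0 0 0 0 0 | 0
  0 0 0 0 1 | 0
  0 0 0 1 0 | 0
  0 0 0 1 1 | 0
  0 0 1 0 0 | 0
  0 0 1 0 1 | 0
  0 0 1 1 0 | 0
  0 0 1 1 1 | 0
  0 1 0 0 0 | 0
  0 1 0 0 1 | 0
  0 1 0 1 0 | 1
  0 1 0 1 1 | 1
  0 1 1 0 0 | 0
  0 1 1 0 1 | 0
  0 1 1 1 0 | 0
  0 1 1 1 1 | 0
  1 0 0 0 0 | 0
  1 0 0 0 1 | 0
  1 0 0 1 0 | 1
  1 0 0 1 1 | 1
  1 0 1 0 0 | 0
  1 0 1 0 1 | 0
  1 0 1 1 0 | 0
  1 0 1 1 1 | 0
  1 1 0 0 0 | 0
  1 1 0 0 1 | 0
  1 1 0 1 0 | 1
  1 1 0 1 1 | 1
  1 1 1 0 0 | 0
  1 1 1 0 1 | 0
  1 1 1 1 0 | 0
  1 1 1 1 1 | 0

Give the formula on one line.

  (b & d) = 00000000001100110000000000110011
  ~c = 11110000111100001111000011110000
  ((b & d) & ~c) = 00000000001100000000000000110000
  (((b & d) & ~c) | a) = 00000000001100001111111111111111
  (~c & d) = 00110000001100000011000000110000
  ((((b & d) & ~c) | a) & (~c & d)) = 00000000001100000011000000110000

((((b & d) & ~c) | a) & (~c & d))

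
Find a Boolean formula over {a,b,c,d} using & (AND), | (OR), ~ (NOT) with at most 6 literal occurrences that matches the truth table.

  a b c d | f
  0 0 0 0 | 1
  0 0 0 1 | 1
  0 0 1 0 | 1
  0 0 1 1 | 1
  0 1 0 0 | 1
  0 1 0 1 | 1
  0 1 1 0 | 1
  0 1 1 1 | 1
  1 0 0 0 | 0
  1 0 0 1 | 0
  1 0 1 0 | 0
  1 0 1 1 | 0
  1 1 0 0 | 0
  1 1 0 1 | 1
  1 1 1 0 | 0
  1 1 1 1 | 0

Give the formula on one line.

  ~a = 1111111100000000
  ~c = 1100110011001100
  (a & d) = 0000000001010101
  (~c & (a & d)) = 0000000001000100
  (b & (~c & (a & d))) = 0000000000000100
  (~a | (b & (~c & (a & d)))) = 1111111100000100

(~a | (b & (~c & (a & d))))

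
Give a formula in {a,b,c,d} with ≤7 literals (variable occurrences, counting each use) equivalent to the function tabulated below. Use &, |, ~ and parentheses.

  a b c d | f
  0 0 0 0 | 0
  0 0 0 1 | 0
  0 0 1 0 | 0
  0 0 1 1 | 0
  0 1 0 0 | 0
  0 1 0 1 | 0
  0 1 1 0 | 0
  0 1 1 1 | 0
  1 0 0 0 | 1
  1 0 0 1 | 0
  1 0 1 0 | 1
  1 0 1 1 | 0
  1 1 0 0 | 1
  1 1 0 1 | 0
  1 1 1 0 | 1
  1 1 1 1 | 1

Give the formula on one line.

  (a & b) = 0000000000001111
  ((a & b) & c) = 0000000000000011
  ~d = 1010101010101010
  (~d & a) = 0000000010101010
  (((a & b) & c) | (~d & a)) = 0000000010101011

(((a & b) & c) | (~d & a))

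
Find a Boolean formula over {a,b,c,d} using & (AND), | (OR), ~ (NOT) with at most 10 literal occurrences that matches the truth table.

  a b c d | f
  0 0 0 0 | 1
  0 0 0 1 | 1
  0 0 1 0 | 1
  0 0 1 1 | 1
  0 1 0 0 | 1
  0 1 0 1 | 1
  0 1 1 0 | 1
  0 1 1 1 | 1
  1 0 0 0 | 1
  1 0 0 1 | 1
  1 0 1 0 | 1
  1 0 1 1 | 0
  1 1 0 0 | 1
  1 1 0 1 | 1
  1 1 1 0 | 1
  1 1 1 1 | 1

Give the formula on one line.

  ~c = 1100110011001100
  ~d = 1010101010101010
  (~c | ~d) = 1110111011101110
  ~b = 1111000011110000
  (~b & d) = 0101000001010000
  (c | ~d) = 1011101110111011
  ((~b & d) | (c | ~d)) = 1111101111111011
  ((~c | ~d) & ((~b & d) | (c | ~d))) = 1110101011101010
  ~a = 1111111100000000
  (((~c | ~d) & ((~b & d) | (c | ~d))) | ~a) = 1111111111101010
  ((((~c | ~d) & ((~b & d) | (c | ~d))) | ~a) | b) = 1111111111101111

((((~c | ~d) & ((~b & d) | (c | ~d))) | ~a) | b)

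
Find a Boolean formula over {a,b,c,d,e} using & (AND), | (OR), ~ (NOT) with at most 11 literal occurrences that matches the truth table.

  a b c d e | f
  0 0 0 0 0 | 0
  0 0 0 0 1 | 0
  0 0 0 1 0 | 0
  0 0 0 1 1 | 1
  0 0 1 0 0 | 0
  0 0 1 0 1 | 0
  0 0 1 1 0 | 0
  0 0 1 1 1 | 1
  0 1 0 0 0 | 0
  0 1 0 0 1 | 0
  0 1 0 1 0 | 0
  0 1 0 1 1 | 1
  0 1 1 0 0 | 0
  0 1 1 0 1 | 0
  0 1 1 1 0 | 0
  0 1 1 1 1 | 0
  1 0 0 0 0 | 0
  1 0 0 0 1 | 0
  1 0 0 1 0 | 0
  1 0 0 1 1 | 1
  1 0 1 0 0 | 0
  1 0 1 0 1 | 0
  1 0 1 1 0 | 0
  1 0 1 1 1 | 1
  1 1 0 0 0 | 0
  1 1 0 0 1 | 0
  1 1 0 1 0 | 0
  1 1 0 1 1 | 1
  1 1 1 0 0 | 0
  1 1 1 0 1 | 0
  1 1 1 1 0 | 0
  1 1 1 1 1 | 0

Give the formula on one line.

  ~e = 10101010101010101010101010101010
  (a | ~e) = 10101010101010101111111111111111
  ((a | ~e) | d) = 10111011101110111111111111111111
  ~c = 11110000111100001111000011110000
  (~c & e) = 01010000010100000101000001010000
  (((a | ~e) | d) & (~c & e)) = 00010000000100000101000001010000
  (d & (((a | ~e) | d) & (~c & e))) = 00010000000100000001000000010000
  ~b = 11111111000000001111111100000000
  (d & ~b) = 00110011000000000011001100000000
  ((d & ~b) & e) = 00010001000000000001000100000000
  ((d & (((a | ~e) | d) & (~c & e))) | ((d & ~b) & e)) = 00010001000100000001000100010000

((d & (((a | ~e) | d) & (~c & e))) | ((d & ~b) & e))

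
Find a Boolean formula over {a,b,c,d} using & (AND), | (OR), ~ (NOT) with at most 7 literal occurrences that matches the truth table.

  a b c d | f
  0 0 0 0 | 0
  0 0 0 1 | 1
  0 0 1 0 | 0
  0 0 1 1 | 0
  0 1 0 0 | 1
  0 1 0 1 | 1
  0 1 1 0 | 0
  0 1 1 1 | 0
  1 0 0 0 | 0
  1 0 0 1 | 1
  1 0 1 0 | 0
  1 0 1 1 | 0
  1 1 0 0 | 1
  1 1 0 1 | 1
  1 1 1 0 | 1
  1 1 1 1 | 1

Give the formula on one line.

((d | b) & ((b & (~c | a)) | ~c))

  (d | b) = 0101111101011111
  ~c = 1100110011001100
  (~c | a) = 1100110011111111
  (b & (~c | a)) = 0000110000001111
  ((b & (~c | a)) | ~c) = 1100110011001111
  ((d | b) & ((b & (~c | a)) | ~c)) = 0100110001001111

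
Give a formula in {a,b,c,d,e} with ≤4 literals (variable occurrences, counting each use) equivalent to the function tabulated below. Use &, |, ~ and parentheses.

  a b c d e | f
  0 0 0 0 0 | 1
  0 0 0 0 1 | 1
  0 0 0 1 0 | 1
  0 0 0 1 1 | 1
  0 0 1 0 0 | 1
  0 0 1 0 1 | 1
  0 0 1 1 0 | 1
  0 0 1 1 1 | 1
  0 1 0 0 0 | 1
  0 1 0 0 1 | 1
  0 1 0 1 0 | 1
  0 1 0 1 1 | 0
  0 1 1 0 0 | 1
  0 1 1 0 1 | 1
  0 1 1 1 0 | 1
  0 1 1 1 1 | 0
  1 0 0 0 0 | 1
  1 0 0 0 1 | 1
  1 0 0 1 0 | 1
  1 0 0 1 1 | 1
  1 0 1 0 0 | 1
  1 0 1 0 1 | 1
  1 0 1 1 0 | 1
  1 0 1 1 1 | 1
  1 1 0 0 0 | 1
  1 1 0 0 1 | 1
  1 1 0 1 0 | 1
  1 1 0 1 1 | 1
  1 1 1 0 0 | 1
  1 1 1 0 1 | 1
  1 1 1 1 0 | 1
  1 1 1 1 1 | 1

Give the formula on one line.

  ~b = 11111111000000001111111100000000
  ~e = 10101010101010101010101010101010
  ~d = 11001100110011001100110011001100
  (~e | ~d) = 11101110111011101110111011101110
  (a | (~e | ~d)) = 11101110111011101111111111111111
  (~b | (a | (~e | ~d))) = 11111111111011101111111111111111

(~b | (a | (~e | ~d)))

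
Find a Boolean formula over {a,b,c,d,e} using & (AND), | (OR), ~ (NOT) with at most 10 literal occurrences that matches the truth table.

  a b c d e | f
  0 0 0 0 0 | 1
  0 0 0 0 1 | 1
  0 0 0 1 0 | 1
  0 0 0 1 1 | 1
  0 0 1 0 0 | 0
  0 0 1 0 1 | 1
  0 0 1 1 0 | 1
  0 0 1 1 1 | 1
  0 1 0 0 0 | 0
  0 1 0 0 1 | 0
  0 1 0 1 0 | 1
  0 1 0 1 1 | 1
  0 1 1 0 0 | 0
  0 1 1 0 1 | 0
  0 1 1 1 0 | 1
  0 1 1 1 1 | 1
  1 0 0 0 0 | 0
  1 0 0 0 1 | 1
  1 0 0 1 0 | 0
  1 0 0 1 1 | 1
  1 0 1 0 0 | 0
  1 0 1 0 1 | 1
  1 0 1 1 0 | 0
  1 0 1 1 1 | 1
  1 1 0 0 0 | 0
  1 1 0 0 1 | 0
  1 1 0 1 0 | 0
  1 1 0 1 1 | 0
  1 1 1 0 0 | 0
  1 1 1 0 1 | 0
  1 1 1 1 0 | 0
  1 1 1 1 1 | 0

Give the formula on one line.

((~b & e) | (((d | ~b) & (d | (b | ~c))) & ~a))

  ~b = 11111111000000001111111100000000
  (~b & e) = 01010101000000000101010100000000
  (d | ~b) = 11111111001100111111111100110011
  ~c = 11110000111100001111000011110000
  (b | ~c) = 11110000111111111111000011111111
  (d | (b | ~c)) = 11110011111111111111001111111111
  ((d | ~b) & (d | (b | ~c))) = 11110011001100111111001100110011
  ~a = 11111111111111110000000000000000
  (((d | ~b) & (d | (b | ~c))) & ~a) = 11110011001100110000000000000000
  ((~b & e) | (((d | ~b) & (d | (b | ~c))) & ~a)) = 11110111001100110101010100000000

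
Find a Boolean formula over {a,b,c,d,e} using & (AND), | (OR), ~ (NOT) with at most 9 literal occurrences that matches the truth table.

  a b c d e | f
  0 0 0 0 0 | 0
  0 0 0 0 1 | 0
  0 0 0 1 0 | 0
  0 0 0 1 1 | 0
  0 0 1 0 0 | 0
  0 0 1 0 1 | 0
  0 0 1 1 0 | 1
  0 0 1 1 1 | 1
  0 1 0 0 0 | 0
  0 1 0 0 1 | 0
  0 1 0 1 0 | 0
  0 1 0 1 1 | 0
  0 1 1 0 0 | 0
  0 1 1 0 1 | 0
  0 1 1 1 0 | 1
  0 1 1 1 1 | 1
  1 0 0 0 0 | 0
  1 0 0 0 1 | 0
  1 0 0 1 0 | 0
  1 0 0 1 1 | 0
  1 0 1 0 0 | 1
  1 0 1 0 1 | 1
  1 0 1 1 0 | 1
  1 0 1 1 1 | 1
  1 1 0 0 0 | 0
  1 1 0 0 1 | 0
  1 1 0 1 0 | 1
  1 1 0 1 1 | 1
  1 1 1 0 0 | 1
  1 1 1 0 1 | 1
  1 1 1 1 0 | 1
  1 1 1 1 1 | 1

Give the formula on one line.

((b | (~a | c)) & ((d & (a | c)) | (a & c)))

  ~a = 11111111111111110000000000000000
  (~a | c) = 11111111111111110000111100001111
  (b | (~a | c)) = 11111111111111110000111111111111
  (a | c) = 00001111000011111111111111111111
  (d & (a | c)) = 00000011000000110011001100110011
  (a & c) = 00000000000000000000111100001111
  ((d & (a | c)) | (a & c)) = 00000011000000110011111100111111
  ((b | (~a | c)) & ((d & (a | c)) | (a & c))) = 00000011000000110000111100111111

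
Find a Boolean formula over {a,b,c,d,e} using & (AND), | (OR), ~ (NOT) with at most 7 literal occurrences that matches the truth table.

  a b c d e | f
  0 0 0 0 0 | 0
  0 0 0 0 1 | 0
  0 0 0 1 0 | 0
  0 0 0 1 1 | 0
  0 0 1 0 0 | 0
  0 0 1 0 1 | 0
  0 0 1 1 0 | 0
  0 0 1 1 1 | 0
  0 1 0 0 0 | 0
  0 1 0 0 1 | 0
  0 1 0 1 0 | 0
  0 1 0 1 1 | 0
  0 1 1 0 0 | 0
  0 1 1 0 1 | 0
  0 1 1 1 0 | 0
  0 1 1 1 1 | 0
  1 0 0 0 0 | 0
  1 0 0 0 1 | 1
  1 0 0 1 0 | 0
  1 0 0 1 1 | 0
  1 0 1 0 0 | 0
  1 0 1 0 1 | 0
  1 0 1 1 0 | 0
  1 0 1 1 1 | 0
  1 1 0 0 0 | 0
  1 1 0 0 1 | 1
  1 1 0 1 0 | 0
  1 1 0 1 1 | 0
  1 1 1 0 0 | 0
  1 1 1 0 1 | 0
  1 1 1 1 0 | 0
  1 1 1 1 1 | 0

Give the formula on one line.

((~c & (~a | (d | e))) & ((a | d) & ~d))

  ~c = 11110000111100001111000011110000
  ~a = 11111111111111110000000000000000
  (d | e) = 01110111011101110111011101110111
  (~a | (d | e)) = 11111111111111110111011101110111
  (~c & (~a | (d | e))) = 11110000111100000111000001110000
  (a | d) = 00110011001100111111111111111111
  ~d = 11001100110011001100110011001100
  ((a | d) & ~d) = 00000000000000001100110011001100
  ((~c & (~a | (d | e))) & ((a | d) & ~d)) = 00000000000000000100000001000000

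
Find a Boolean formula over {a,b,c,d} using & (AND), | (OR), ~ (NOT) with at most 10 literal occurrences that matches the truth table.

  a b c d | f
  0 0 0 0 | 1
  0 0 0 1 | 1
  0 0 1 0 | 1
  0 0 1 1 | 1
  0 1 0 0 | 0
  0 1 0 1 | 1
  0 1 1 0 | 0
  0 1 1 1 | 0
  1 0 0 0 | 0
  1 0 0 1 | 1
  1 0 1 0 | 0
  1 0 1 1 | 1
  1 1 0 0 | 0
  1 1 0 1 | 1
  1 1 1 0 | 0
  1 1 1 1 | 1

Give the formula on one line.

  ~a = 1111111100000000
  ~b = 1111000011110000
  (~a & ~b) = 1111000000000000
  (d | (~a & ~b)) = 1111010101010101
  (a | ~b) = 1111000011111111
  ~c = 1100110011001100
  (~c | ~b) = 1111110011111100
  ((a | ~b) | (~c | ~b)) = 1111110011111111
  ((d | (~a & ~b)) & ((a | ~b) | (~c | ~b))) = 1111010001010101

((d | (~a & ~b)) & ((a | ~b) | (~c | ~b)))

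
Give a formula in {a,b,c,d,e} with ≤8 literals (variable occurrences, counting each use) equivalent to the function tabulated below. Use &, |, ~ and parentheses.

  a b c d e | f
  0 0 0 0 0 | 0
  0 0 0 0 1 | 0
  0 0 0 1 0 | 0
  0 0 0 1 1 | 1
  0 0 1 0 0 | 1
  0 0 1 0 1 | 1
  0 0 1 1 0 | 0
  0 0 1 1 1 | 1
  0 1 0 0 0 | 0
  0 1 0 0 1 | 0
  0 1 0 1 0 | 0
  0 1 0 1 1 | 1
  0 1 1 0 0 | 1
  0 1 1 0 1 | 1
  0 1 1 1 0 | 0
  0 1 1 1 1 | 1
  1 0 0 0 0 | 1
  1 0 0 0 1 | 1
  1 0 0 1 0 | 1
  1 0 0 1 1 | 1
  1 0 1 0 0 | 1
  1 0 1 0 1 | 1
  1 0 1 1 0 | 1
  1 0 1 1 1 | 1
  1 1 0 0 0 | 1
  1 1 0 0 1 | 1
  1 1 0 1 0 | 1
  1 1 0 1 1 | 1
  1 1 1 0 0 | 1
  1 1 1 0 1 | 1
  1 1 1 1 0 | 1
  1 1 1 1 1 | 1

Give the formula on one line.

(((d & e) | a) | (~d & c))

  (d & e) = 00010001000100010001000100010001
  ((d & e) | a) = 00010001000100011111111111111111
  ~d = 11001100110011001100110011001100
  (~d & c) = 00001100000011000000110000001100
  (((d & e) | a) | (~d & c)) = 00011101000111011111111111111111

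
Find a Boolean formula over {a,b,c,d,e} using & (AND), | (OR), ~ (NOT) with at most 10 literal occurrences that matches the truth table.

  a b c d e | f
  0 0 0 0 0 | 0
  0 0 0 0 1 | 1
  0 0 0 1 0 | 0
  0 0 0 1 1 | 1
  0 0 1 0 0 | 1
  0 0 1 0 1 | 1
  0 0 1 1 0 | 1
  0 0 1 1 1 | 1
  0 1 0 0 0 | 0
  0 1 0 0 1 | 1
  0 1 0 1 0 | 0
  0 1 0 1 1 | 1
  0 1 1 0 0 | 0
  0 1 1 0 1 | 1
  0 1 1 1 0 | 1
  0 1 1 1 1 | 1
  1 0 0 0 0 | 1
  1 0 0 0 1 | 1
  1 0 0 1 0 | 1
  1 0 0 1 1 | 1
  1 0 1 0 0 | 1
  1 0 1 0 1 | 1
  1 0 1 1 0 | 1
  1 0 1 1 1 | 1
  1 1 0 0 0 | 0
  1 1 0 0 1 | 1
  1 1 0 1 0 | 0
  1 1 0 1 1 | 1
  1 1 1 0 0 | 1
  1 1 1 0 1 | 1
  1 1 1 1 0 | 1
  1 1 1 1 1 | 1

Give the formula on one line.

  ~e = 10101010101010101010101010101010
  ~b = 11111111000000001111111100000000
  (~b & a) = 00000000000000001111111100000000
  (~e & (~b & a)) = 00000000000000001010101000000000
  (e | c) = 01011111010111110101111101011111
  ((~e & (~b & a)) | (e | c)) = 01011111010111111111111101011111
  (e | ~b) = 11111111010101011111111101010101
  (d | (e | ~b)) = 11111111011101111111111101110111
  (a | (d | (e | ~b))) = 11111111011101111111111111111111
  (((~e & (~b & a)) | (e | c)) & (a | (d | (e | ~b)))) = 01011111010101111111111101011111

(((~e & (~b & a)) | (e | c)) & (a | (d | (e | ~b))))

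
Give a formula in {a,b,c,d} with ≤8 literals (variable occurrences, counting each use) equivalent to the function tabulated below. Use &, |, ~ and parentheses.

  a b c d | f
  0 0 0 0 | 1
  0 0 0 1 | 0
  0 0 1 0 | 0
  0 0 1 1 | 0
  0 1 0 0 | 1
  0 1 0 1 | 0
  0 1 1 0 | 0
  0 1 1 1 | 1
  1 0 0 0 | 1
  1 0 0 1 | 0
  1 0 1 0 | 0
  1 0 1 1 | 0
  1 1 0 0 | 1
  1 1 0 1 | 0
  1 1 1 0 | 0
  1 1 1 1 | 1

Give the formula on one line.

(((d & b) | ~c) & (~d | c))

  (d & b) = 0000010100000101
  ~c = 1100110011001100
  ((d & b) | ~c) = 1100110111001101
  ~d = 1010101010101010
  (~d | c) = 1011101110111011
  (((d & b) | ~c) & (~d | c)) = 1000100110001001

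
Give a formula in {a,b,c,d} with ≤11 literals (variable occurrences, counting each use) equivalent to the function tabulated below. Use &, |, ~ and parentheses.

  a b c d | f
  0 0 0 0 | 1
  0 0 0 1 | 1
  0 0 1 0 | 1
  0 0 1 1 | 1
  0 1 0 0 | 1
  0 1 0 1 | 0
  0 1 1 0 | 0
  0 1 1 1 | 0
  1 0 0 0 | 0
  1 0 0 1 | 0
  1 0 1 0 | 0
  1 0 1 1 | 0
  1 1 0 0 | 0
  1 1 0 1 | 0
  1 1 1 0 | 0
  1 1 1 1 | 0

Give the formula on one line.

(((~d & (~a & b)) | (~b & ~a)) & (~b | (a | ~c)))

  ~d = 1010101010101010
  ~a = 1111111100000000
  (~a & b) = 0000111100000000
  (~d & (~a & b)) = 0000101000000000
  ~b = 1111000011110000
  (~b & ~a) = 1111000000000000
  ((~d & (~a & b)) | (~b & ~a)) = 1111101000000000
  ~c = 1100110011001100
  (a | ~c) = 1100110011111111
  (~b | (a | ~c)) = 1111110011111111
  (((~d & (~a & b)) | (~b & ~a)) & (~b | (a | ~c))) = 1111100000000000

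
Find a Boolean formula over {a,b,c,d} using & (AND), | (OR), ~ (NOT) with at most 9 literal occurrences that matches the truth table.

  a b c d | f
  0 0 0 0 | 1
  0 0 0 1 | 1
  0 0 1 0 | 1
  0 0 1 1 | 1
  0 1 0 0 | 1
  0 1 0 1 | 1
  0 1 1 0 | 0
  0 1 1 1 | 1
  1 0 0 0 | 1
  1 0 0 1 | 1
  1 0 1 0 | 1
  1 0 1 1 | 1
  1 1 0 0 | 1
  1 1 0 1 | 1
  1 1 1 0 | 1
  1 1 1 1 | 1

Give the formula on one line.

  ~c = 1100110011001100
  ~a = 1111111100000000
  (~c & ~a) = 1100110000000000
  ((~c & ~a) | a) = 1100110011111111
  ~b = 1111000011110000
  (c | ~a) = 1111111100110011
  (d & (c | ~a)) = 0101010100010001
  (~b | (d & (c | ~a))) = 1111010111110001
  (((~c & ~a) | a) | (~b | (d & (c | ~a)))) = 1111110111111111

(((~c & ~a) | a) | (~b | (d & (c | ~a))))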